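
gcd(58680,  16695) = 45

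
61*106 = 6466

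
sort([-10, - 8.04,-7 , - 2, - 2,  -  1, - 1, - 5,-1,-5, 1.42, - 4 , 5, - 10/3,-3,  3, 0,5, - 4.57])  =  [-10, - 8.04, - 7, - 5, - 5,  -  4.57,-4, - 10/3,-3, - 2, - 2, - 1, - 1,-1,0, 1.42, 3, 5,5]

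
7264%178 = 144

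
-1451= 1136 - 2587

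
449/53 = 8  +  25/53 = 8.47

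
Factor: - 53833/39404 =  - 2^(-2 ) * 13^1*41^1*101^1*9851^(  -  1)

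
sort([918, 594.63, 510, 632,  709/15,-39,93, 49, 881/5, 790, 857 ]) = [-39, 709/15, 49, 93,  881/5,  510 , 594.63,632,  790, 857, 918 ] 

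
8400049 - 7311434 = 1088615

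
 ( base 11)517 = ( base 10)623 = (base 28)M7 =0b1001101111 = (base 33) IT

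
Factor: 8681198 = 2^1 * 4340599^1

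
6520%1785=1165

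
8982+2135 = 11117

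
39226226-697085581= - 657859355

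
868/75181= 868/75181  =  0.01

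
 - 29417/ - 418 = 70 + 157/418 =70.38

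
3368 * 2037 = 6860616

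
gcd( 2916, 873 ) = 9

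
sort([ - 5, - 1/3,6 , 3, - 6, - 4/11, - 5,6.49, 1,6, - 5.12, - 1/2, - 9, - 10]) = [ - 10, - 9,-6, - 5.12, - 5, - 5, - 1/2, - 4/11,- 1/3,1, 3, 6,6, 6.49 ] 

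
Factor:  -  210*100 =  - 2^3*3^1*5^3*7^1=- 21000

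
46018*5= 230090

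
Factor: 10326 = 2^1*3^1*1721^1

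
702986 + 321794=1024780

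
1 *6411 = 6411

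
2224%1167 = 1057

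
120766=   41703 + 79063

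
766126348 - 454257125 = 311869223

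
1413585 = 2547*555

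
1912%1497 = 415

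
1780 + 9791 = 11571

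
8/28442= 4/14221  =  0.00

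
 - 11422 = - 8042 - 3380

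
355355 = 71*5005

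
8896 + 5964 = 14860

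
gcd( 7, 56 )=7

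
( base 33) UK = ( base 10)1010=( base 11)839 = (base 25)1fa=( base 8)1762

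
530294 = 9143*58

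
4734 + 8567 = 13301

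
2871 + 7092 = 9963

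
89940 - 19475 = 70465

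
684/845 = 684/845= 0.81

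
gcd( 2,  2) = 2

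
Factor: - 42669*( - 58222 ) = 2484274518 = 2^1*3^2*11^1*43^1*431^1 * 677^1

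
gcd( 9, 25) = 1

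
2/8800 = 1/4400 = 0.00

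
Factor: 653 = 653^1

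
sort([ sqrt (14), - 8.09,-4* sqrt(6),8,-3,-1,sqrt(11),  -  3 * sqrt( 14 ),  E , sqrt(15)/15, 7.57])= [ -3*sqrt( 14),-4* sqrt(6 ), - 8.09, - 3,-1, sqrt(15)/15,E,sqrt( 11),  sqrt( 14),7.57,8 ] 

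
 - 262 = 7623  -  7885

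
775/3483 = 775/3483 = 0.22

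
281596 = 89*3164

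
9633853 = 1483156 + 8150697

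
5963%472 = 299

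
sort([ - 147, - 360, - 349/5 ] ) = [ - 360, - 147, - 349/5 ] 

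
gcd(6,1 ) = 1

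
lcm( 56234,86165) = 5342230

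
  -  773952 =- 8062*96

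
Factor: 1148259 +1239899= 2388158 = 2^1* 103^1 * 11593^1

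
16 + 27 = 43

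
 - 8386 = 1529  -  9915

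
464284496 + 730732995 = 1195017491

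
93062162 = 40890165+52171997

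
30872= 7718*4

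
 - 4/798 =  - 1  +  397/399 = - 0.01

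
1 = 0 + 1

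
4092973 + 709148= 4802121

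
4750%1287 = 889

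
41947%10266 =883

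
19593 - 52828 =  - 33235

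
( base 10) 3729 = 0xe91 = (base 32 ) 3KH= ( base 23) 713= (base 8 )7221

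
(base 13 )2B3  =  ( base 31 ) fj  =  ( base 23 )l1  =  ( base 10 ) 484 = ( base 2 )111100100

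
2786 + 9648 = 12434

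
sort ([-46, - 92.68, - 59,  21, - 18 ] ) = [ - 92.68, - 59, - 46, - 18, 21]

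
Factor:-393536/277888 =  - 473/334 = - 2^(  -  1 )*11^1*43^1*167^( - 1 ) 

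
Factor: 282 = 2^1* 3^1*47^1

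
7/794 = 7/794 = 0.01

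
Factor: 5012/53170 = 2^1*5^ ( - 1)*7^1*13^( - 1) * 179^1*409^( - 1) =2506/26585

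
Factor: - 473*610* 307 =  - 2^1*5^1*11^1*43^1*61^1*307^1 = -88578710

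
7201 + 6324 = 13525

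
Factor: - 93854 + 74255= - 19599 = - 3^1*47^1*139^1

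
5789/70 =827/10 = 82.70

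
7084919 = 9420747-2335828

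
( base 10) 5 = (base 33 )5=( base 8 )5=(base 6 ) 5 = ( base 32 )5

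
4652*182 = 846664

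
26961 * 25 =674025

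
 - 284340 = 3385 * ( - 84)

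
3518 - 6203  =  -2685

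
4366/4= 2183/2 = 1091.50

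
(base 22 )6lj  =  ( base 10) 3385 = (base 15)100A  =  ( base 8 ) 6471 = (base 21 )7E4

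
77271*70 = 5408970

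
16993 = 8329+8664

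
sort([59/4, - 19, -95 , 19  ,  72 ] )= [ - 95,  -  19,59/4,19, 72]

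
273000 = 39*7000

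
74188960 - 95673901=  - 21484941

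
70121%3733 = 2927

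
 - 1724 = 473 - 2197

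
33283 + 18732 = 52015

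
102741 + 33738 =136479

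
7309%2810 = 1689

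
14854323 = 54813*271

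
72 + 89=161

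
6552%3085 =382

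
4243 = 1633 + 2610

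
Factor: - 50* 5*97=-24250 = - 2^1 * 5^3*97^1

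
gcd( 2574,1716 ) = 858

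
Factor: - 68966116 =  - 2^2*311^1  *55439^1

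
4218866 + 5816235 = 10035101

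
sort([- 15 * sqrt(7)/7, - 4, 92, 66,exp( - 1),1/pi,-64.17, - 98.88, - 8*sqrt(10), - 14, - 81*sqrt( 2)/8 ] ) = [ -98.88,  -  64.17, - 8 *sqrt(10 ), - 81*sqrt(2)/8, - 14, - 15*sqrt( 7)/7,-4,1/pi,exp( - 1 ), 66,92]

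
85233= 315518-230285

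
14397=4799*3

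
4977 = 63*79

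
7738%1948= 1894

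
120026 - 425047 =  - 305021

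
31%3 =1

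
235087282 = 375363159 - 140275877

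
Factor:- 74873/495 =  - 3^ ( - 2)*5^( - 1)*11^( - 1 )*74873^1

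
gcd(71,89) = 1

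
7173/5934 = 2391/1978 = 1.21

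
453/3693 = 151/1231 = 0.12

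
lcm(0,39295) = 0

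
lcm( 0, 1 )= 0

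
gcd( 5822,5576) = 82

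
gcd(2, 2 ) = 2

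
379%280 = 99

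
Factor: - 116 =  - 2^2*29^1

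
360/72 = 5 = 5.00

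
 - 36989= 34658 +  - 71647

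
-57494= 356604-414098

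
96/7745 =96/7745= 0.01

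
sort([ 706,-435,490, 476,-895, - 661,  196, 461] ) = [ - 895, - 661, - 435,196, 461, 476,490 , 706 ]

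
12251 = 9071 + 3180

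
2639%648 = 47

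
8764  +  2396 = 11160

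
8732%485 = 2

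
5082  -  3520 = 1562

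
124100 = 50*2482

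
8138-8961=-823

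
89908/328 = 22477/82 = 274.11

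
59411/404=147+ 23/404 = 147.06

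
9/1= 9=9.00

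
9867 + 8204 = 18071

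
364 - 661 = - 297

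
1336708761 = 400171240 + 936537521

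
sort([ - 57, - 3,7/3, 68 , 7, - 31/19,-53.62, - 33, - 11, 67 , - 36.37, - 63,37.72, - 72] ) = [ - 72, - 63, - 57, - 53.62, - 36.37,-33,-11, - 3, - 31/19,7/3, 7,37.72, 67,  68]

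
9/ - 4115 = -9/4115 = -0.00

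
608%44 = 36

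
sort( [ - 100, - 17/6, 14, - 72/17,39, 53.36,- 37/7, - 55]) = [ - 100, - 55,  -  37/7,-72/17, - 17/6 , 14, 39,  53.36 ] 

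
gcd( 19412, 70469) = 1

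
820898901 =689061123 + 131837778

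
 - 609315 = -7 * 87045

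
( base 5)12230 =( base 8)1654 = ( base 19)2B9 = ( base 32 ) TC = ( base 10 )940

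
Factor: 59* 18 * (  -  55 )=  - 58410 = -  2^1*3^2 * 5^1*11^1*59^1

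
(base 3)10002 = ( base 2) 1010011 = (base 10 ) 83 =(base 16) 53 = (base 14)5d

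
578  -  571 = 7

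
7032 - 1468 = 5564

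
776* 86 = 66736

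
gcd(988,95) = 19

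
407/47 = 8+31/47 = 8.66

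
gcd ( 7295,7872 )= 1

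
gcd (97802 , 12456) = 2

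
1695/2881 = 1695/2881 = 0.59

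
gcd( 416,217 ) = 1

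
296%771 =296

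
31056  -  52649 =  - 21593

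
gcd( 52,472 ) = 4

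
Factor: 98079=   3^1*32693^1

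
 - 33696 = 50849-84545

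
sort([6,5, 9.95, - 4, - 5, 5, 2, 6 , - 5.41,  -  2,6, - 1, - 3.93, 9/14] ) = [ - 5.41, - 5, - 4, - 3.93, - 2, - 1, 9/14, 2, 5,5, 6, 6, 6 , 9.95]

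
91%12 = 7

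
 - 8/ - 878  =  4/439 = 0.01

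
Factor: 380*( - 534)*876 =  - 2^5 * 3^2 * 5^1*19^1*73^1*89^1 = -177757920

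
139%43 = 10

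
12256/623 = 12256/623 = 19.67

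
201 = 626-425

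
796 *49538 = 39432248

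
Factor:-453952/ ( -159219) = 2^6* 3^( - 3 )*41^1 * 173^1*5897^( - 1)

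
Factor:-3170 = - 2^1 * 5^1*317^1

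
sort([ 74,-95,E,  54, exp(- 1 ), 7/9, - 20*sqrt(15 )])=[ - 95,-20 *sqrt(15),exp( - 1) , 7/9, E,  54,74]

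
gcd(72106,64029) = 1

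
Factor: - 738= - 2^1*3^2*41^1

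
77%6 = 5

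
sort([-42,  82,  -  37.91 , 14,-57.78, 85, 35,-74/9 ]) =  [-57.78, - 42, - 37.91, - 74/9, 14,35 , 82,85]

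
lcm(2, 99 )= 198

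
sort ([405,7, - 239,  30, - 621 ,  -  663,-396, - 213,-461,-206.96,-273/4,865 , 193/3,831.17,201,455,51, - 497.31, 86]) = [-663,-621, - 497.31, - 461, - 396,  -  239,-213 , - 206.96,-273/4, 7,30,51 , 193/3, 86, 201,405, 455,831.17,865]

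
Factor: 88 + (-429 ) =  - 11^1*31^1 = - 341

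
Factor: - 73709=-73709^1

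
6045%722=269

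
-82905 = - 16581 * 5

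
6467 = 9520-3053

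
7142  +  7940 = 15082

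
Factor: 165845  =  5^1*41^1 * 809^1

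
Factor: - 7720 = -2^3*5^1*193^1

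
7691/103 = 7691/103 = 74.67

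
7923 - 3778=4145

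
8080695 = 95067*85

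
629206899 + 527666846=1156873745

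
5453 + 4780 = 10233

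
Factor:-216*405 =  -87480  =  - 2^3 *3^7 * 5^1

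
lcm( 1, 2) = 2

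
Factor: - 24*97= - 2^3*3^1*97^1 =-  2328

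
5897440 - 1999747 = 3897693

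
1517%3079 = 1517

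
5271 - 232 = 5039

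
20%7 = 6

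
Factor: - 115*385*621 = - 3^3*5^2*7^1 * 11^1*23^2 = -27494775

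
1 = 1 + 0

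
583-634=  - 51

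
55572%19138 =17296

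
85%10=5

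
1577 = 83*19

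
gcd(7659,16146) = 207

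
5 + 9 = 14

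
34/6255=34/6255 = 0.01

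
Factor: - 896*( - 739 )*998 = 2^8*7^1*499^1*739^1 = 660819712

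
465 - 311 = 154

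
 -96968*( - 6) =581808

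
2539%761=256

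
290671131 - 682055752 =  - 391384621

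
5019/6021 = 1673/2007 = 0.83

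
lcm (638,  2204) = 24244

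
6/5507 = 6/5507 = 0.00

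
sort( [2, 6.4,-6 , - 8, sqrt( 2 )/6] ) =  [ - 8, - 6, sqrt( 2 ) /6, 2,  6.4] 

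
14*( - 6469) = -90566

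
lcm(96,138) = 2208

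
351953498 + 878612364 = 1230565862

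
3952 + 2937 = 6889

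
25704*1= 25704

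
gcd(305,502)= 1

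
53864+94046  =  147910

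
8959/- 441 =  - 8959/441 = - 20.32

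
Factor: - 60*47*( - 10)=28200 = 2^3*3^1 * 5^2 * 47^1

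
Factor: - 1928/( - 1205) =2^3*5^ (  -  1 ) = 8/5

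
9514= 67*142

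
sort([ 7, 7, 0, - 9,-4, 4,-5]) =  [ - 9,-5, - 4, 0, 4, 7,  7 ] 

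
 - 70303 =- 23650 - 46653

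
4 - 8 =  - 4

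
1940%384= 20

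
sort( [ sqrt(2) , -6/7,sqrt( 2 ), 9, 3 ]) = [  -  6/7 , sqrt(2 ),sqrt ( 2),3,9]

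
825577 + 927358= 1752935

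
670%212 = 34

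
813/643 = 1 + 170/643 = 1.26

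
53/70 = 53/70  =  0.76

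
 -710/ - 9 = 710/9 = 78.89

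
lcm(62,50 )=1550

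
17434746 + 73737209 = 91171955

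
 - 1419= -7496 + 6077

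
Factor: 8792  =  2^3*7^1*157^1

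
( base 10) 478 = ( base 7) 1252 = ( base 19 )163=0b111011110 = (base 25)J3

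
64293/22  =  2922 + 9/22=2922.41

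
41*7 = 287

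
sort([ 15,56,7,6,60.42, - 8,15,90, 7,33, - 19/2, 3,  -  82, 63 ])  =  [ - 82,  -  19/2,-8, 3, 6, 7, 7,15,15,33, 56,60.42 , 63,  90 ]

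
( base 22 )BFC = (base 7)22343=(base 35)4lv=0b1011000100010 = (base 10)5666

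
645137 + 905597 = 1550734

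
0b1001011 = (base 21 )3C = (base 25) 30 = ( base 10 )75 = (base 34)27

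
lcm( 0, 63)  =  0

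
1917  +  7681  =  9598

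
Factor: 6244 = 2^2*7^1*223^1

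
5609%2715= 179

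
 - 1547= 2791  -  4338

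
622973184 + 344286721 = 967259905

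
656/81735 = 656/81735 = 0.01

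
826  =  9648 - 8822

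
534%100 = 34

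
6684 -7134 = -450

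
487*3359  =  1635833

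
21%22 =21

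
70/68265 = 14/13653 = 0.00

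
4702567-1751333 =2951234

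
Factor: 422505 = 3^2*5^1*41^1*229^1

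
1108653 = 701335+407318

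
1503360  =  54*27840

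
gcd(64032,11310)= 174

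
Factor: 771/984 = 257/328 =2^( - 3)*41^(- 1)*257^1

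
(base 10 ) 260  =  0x104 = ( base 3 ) 100122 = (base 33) 7t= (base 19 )DD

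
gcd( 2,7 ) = 1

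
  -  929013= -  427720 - 501293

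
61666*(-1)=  - 61666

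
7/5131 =1/733 = 0.00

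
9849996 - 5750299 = 4099697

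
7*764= 5348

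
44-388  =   - 344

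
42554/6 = 21277/3 = 7092.33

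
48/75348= 4/6279  =  0.00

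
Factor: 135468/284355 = 2^2*5^( - 1) *53^1 * 89^ ( - 1) = 212/445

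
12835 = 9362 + 3473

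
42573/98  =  434 + 41/98 = 434.42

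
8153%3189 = 1775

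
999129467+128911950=1128041417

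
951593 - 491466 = 460127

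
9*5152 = 46368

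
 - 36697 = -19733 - 16964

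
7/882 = 1/126 = 0.01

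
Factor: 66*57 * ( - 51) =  - 191862 =- 2^1*3^3*11^1*17^1*19^1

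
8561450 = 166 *51575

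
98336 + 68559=166895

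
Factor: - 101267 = - 101267^1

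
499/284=499/284=   1.76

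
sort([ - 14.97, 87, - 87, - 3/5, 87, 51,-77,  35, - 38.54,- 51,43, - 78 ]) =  [ - 87, - 78,-77, - 51, - 38.54,-14.97, - 3/5, 35, 43,51, 87,87]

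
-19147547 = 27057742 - 46205289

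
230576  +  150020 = 380596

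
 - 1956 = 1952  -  3908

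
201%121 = 80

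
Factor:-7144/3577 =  - 2^3*7^(-2)*19^1*47^1*73^( - 1 ) 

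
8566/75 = 8566/75 = 114.21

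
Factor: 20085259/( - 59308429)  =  -1747^1*11497^1*59308429^( - 1)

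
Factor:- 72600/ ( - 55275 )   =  2^3*11^1*67^ ( - 1 ) = 88/67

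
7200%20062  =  7200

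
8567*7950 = 68107650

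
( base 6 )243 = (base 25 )3O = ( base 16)63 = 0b1100011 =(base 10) 99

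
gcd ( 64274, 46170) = 2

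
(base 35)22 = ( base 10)72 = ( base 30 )2c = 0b1001000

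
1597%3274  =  1597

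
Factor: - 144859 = -11^1 * 13^1*1013^1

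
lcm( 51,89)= 4539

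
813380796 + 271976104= 1085356900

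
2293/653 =2293/653 = 3.51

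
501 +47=548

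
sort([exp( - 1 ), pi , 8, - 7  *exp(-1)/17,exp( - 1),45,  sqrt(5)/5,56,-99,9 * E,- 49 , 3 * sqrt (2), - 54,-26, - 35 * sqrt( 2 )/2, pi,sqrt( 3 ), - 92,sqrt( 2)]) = [  -  99, -92, - 54, - 49,-26,  -  35*sqrt(2 )/2,  -  7 * exp( - 1 ) /17 , exp( - 1),  exp( - 1),sqrt(5)/5, sqrt(2), sqrt( 3),pi,pi,3 * sqrt ( 2 ),8,9*E,  45,56]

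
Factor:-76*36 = -2^4*3^2*19^1 =- 2736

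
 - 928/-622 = 1 +153/311 = 1.49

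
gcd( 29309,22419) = 53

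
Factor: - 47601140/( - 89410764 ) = 3^( - 1)*5^1*1063^1*2239^1*7450897^( - 1) = 11900285/22352691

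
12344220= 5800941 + 6543279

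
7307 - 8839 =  - 1532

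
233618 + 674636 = 908254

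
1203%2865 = 1203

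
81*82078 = 6648318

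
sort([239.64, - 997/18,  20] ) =[ - 997/18,20, 239.64 ] 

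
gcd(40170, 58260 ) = 30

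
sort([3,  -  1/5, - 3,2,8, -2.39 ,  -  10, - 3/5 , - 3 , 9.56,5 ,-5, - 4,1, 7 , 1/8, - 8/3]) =[ - 10, - 5, - 4, - 3,  -  3,  -  8/3, - 2.39 , - 3/5, - 1/5,1/8,1, 2,  3, 5 , 7, 8,9.56 ] 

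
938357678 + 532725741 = 1471083419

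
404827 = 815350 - 410523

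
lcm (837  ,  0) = 0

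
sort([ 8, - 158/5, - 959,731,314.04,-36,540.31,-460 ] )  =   [ - 959, - 460, - 36,-158/5,8, 314.04, 540.31,731 ] 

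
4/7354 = 2/3677 = 0.00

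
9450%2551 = 1797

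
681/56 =12+ 9/56 = 12.16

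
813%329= 155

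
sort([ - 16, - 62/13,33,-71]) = [ - 71,-16, - 62/13,33 ] 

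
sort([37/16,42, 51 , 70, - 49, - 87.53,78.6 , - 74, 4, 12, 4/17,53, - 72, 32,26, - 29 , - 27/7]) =[-87.53 , - 74, - 72, - 49, -29, - 27/7,4/17,37/16, 4,12, 26, 32, 42,51,  53 , 70 , 78.6]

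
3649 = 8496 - 4847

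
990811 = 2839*349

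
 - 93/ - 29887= 93/29887 =0.00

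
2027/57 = 35  +  32/57  =  35.56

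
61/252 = 61/252 = 0.24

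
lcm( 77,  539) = 539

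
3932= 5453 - 1521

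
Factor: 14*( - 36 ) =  - 504 = - 2^3*3^2*7^1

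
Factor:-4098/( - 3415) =6/5  =  2^1 * 3^1*5^( - 1)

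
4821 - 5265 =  - 444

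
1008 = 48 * 21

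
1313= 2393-1080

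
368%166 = 36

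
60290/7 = 60290/7 = 8612.86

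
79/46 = 1 +33/46= 1.72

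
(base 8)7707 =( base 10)4039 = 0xFC7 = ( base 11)3042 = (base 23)7ee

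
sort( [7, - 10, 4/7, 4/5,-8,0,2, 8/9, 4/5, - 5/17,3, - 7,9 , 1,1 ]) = [ - 10, - 8, - 7, -5/17 , 0,4/7, 4/5,4/5,8/9,1,1,2,  3, 7,9 ] 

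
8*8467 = 67736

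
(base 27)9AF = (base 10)6846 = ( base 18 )1326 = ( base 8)15276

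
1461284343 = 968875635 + 492408708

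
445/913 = 445/913 = 0.49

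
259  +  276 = 535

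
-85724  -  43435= - 129159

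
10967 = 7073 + 3894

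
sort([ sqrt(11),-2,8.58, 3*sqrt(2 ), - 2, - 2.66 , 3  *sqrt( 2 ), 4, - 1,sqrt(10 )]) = [ - 2.66, -2, - 2, - 1,sqrt( 10) , sqrt( 11),4,3*sqrt(2),3*sqrt( 2 ),8.58]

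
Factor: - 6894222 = -2^1 * 3^1*1149037^1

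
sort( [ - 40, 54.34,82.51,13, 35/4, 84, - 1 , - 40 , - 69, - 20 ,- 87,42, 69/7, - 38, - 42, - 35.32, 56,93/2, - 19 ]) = [ - 87 ,-69,  -  42 , - 40 ,  -  40, - 38 , - 35.32, - 20, - 19,- 1 , 35/4, 69/7,13 , 42, 93/2, 54.34 , 56, 82.51, 84 ] 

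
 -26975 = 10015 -36990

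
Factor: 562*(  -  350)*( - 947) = 2^2*5^2* 7^1*281^1*947^1 = 186274900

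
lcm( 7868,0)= 0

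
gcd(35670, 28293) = 3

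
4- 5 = -1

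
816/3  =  272= 272.00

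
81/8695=81/8695 = 0.01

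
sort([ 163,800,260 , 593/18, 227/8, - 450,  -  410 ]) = [ - 450 , - 410 , 227/8 , 593/18,163 , 260, 800]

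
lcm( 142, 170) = 12070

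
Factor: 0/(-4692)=0^1 =0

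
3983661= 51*78111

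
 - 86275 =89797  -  176072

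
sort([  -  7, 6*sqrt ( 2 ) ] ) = [- 7 , 6*sqrt ( 2 ) ]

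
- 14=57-71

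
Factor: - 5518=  - 2^1*31^1* 89^1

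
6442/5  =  6442/5 = 1288.40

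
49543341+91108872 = 140652213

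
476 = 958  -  482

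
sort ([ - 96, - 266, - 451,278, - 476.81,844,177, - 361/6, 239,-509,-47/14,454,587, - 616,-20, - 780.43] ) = [ - 780.43, - 616, - 509, - 476.81 , - 451, - 266, - 96,  -  361/6  , - 20, - 47/14,177, 239,278,454,587,844 ] 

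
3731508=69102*54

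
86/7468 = 43/3734 = 0.01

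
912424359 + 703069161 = 1615493520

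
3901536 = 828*4712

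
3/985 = 3/985 = 0.00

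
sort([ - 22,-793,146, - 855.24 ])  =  [ - 855.24,  -  793,  -  22,146] 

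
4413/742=5 + 703/742 = 5.95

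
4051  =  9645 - 5594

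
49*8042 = 394058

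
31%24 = 7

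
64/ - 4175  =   - 1+4111/4175 = - 0.02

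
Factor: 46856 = 2^3*5857^1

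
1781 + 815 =2596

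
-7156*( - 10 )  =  71560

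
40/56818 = 20/28409 = 0.00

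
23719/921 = 25 + 694/921 = 25.75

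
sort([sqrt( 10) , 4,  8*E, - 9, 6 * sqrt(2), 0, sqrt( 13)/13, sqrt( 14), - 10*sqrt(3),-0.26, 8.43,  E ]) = [-10*sqrt (3), - 9, - 0.26,  0,sqrt(13) /13, E, sqrt(10), sqrt(14 ), 4, 8.43, 6*sqrt(2),  8 * E ] 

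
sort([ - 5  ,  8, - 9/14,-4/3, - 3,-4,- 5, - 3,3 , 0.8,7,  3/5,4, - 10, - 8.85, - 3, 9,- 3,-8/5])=[ - 10,  -  8.85,- 5, - 5,- 4,- 3, - 3, - 3, - 3, - 8/5,-4/3, - 9/14,  3/5,0.8,3,4,7,8, 9]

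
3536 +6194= 9730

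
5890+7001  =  12891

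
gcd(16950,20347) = 1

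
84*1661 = 139524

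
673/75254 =673/75254 =0.01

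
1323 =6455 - 5132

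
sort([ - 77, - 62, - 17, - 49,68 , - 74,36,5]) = [-77,-74 , - 62, - 49,  -  17, 5, 36,68 ]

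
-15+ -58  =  -73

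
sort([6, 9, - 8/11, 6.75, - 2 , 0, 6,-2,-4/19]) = [ - 2, - 2, - 8/11, - 4/19 , 0, 6, 6,  6.75,  9]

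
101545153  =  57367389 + 44177764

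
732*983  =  719556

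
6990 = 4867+2123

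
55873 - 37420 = 18453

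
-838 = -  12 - 826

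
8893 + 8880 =17773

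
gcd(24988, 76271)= 1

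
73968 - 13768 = 60200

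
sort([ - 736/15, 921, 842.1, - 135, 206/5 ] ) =[ - 135, - 736/15,206/5,842.1, 921 ] 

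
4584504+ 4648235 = 9232739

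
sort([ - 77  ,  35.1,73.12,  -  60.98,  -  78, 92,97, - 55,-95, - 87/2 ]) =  [ - 95,-78, - 77,-60.98,-55,-87/2,35.1,73.12,92, 97 ]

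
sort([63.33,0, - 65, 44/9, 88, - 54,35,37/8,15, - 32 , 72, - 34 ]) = [ -65, - 54, - 34, - 32, 0,37/8,44/9,15,  35,63.33,  72,88 ] 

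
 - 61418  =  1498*( - 41)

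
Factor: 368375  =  5^3*7^1*421^1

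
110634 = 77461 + 33173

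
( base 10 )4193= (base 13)1ba7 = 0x1061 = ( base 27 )5k8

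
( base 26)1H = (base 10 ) 43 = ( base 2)101011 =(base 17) 29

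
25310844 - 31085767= -5774923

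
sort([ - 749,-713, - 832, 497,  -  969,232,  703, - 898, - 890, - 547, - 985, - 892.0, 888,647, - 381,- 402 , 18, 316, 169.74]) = [ - 985, - 969, - 898, - 892.0, - 890,  -  832, -749, - 713, - 547,-402, - 381,18,169.74,232, 316,  497,  647, 703,888 ]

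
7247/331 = 21 + 296/331 = 21.89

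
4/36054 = 2/18027=0.00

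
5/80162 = 5/80162 = 0.00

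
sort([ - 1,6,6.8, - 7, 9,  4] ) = [ - 7, - 1,4,  6,6.8,9] 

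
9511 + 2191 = 11702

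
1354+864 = 2218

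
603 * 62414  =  37635642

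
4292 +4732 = 9024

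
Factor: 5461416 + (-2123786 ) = 3337630  =  2^1*5^1*59^1*5657^1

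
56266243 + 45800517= 102066760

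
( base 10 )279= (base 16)117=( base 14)15D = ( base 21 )d6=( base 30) 99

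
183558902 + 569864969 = 753423871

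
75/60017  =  75/60017 = 0.00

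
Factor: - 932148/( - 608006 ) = 2^1 * 3^5*317^( - 1) = 486/317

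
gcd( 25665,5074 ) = 59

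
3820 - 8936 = - 5116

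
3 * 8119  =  24357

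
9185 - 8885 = 300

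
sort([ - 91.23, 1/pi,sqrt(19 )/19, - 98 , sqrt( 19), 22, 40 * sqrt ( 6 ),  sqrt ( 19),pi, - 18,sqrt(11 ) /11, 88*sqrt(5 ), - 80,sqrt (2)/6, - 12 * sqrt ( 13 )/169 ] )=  [-98, - 91.23 , - 80, - 18, -12*sqrt ( 13 )/169,sqrt(19 )/19,sqrt( 2 ) /6,sqrt(11 ) /11,  1/pi,pi,sqrt(19 ),sqrt( 19 ),22,40 * sqrt(6),88 * sqrt(5)]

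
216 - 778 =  - 562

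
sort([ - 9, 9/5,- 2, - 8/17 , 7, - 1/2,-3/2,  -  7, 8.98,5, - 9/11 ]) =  [  -  9,  -  7, - 2, - 3/2, - 9/11, - 1/2, - 8/17, 9/5 , 5,7, 8.98] 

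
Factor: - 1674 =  - 2^1*3^3*31^1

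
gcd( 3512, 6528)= 8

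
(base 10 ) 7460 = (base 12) 4398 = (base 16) 1d24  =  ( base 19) 11cc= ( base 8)16444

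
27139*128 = 3473792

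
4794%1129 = 278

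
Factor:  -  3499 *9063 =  - 3^2*19^1*53^1*3499^1 = - 31711437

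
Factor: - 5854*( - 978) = 2^2*3^1 * 163^1*2927^1 = 5725212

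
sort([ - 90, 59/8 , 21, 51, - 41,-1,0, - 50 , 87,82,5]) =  [ - 90, - 50, - 41,-1,0, 5,59/8,21,51,82,87]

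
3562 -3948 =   -  386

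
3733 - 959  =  2774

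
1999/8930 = 1999/8930 = 0.22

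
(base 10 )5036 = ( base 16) 13AC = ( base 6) 35152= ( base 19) DI1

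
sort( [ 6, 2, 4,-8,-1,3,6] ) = [ - 8, -1,2, 3, 4,6,6] 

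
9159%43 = 0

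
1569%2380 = 1569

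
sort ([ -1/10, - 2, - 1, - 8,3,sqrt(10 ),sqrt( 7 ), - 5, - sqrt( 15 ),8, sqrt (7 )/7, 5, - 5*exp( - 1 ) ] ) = [ - 8, - 5, - sqrt(15), - 2, - 5 * exp( - 1), - 1,- 1/10, sqrt( 7)/7, sqrt(7), 3, sqrt( 10 ), 5, 8]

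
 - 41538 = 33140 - 74678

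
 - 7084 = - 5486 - 1598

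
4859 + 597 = 5456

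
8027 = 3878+4149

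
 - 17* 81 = - 1377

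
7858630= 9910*793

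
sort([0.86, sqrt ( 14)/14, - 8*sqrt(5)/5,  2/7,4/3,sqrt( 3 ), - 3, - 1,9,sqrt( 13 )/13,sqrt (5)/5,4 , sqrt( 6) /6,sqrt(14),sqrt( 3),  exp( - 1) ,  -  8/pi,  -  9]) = [ - 9,  -  8*sqrt( 5 )/5, - 3,-8/pi,-1, sqrt (14 )/14, sqrt(13)/13,2/7, exp( - 1),  sqrt (6 )/6, sqrt(5) /5 , 0.86 , 4/3,sqrt( 3) , sqrt( 3), sqrt(14),4,9 ] 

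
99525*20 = 1990500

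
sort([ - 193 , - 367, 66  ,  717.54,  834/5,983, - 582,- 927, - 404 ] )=[-927, - 582, - 404, - 367, - 193,66,834/5, 717.54, 983 ]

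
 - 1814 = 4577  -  6391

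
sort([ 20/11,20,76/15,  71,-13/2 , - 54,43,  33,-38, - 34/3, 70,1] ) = [- 54, - 38 , - 34/3, - 13/2,  1,20/11, 76/15,20, 33 , 43,70, 71] 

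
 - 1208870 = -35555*34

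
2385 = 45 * 53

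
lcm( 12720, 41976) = 419760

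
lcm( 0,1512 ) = 0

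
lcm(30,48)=240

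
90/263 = 90/263 = 0.34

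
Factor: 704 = 2^6*11^1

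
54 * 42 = 2268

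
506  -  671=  - 165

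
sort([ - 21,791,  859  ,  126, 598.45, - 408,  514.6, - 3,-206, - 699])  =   [- 699, - 408, - 206, - 21 , - 3, 126,514.6, 598.45,791, 859 ]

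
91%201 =91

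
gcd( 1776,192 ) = 48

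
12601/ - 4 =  - 12601/4 = - 3150.25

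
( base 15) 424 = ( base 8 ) 1646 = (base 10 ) 934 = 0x3A6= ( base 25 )1C9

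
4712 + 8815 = 13527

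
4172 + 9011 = 13183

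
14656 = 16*916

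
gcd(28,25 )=1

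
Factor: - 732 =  - 2^2*3^1*61^1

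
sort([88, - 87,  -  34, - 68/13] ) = [ - 87,-34,-68/13,  88 ] 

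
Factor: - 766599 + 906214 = 139615 = 5^1*7^1*3989^1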